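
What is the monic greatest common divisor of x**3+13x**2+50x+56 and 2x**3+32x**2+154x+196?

x**2+9x+14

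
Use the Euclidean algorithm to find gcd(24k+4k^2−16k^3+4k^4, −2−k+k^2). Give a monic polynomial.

−2−k+k^2

Apply the Euclidean algorithm:
  4k^4−16k^3+4k^2+24k = (4k^2−12k)(k^2−k−2) + (0)
The last nonzero remainder k^2−k−2 is already monic.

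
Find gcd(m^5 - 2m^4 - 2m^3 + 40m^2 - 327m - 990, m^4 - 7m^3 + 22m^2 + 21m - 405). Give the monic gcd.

m^2 - 2m - 15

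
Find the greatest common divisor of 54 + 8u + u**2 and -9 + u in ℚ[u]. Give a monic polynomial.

Euclidean algorithm in ℚ[u]:
  u**2 + 8u + 54 = (u + 17)(u - 9) + (207)
  u - 9 = ((1/207)u - 1/23)(207) + (0)
The last nonzero remainder is the constant 207, so the polynomials are coprime and gcd = 1.

1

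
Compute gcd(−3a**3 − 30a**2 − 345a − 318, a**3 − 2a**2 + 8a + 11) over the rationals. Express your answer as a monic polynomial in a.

a + 1

Apply the Euclidean algorithm:
  −3a**3 − 30a**2 − 345a − 318 = (−3)(a**3 − 2a**2 + 8a + 11) + (−36a**2 − 321a − 285)
  a**3 − 2a**2 + 8a + 11 = (−(1/36)a + 131/432)(−36a**2 − 321a − 285) + ((14029/144)a + 14029/144)
  −36a**2 − 321a − 285 = (−(5184/14029)a − 41040/14029)((14029/144)a + 14029/144) + (0)
Last nonzero remainder: (14029/144)a + 14029/144. Dividing through by 14029/144 gives the monic gcd a + 1.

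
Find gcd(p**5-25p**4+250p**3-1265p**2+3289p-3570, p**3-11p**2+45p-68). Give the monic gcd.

p**2-7p+17

By polynomial division,
  p**5-25p**4+250p**3-1265p**2+3289p-3570 = (p**2-14p+51)(p**3-11p**2+45p-68) + (-6p**2+42p-102)
  p**3-11p**2+45p-68 = (-(1/6)p+2/3)(-6p**2+42p-102) + (0)
Last nonzero remainder: -6p**2+42p-102. Dividing through by -6 gives the monic gcd p**2-7p+17.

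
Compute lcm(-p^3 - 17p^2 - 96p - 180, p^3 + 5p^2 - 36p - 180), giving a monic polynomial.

p^4 + 11p^3 - 6p^2 - 396p - 1080

Apply the Euclidean algorithm:
  -p^3 - 17p^2 - 96p - 180 = (-1)(p^3 + 5p^2 - 36p - 180) + (-12p^2 - 132p - 360)
  p^3 + 5p^2 - 36p - 180 = (-(1/12)p + 1/2)(-12p^2 - 132p - 360) + (0)
Last nonzero remainder: -12p^2 - 132p - 360. Dividing through by -12 gives the monic gcd p^2 + 11p + 30.
Then lcm(f, g) = f·g / gcd(f, g); expanding and making the result monic gives the answer.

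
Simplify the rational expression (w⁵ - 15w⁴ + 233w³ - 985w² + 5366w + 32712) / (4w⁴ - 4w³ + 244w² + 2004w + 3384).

(w² - 11w + 116)/(4w + 12)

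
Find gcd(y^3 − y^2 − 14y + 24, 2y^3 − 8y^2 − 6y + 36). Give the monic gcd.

Apply the Euclidean algorithm:
  y^3 − y^2 − 14y + 24 = (1/2)(2y^3 − 8y^2 − 6y + 36) + (3y^2 − 11y + 6)
  2y^3 − 8y^2 − 6y + 36 = ((2/3)y − 2/9)(3y^2 − 11y + 6) + (−(112/9)y + 112/3)
  3y^2 − 11y + 6 = (−(27/112)y + 9/56)(−(112/9)y + 112/3) + (0)
Last nonzero remainder: −(112/9)y + 112/3. Dividing through by −112/9 gives the monic gcd y − 3.

y − 3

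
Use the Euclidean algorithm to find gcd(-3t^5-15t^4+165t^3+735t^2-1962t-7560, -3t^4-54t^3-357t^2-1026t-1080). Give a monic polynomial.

Euclidean algorithm in ℚ[t]:
  -3t^5-15t^4+165t^3+735t^2-1962t-7560 = (t-13)(-3t^4-54t^3-357t^2-1026t-1080) + (-180t^3-2880t^2-14220t-21600)
  -3t^4-54t^3-357t^2-1026t-1080 = ((1/60)t+1/30)(-180t^3-2880t^2-14220t-21600) + (-24t^2-192t-360)
  -180t^3-2880t^2-14220t-21600 = ((15/2)t+60)(-24t^2-192t-360) + (0)
Last nonzero remainder: -24t^2-192t-360. Dividing through by -24 gives the monic gcd t^2+8t+15.

t^2+8t+15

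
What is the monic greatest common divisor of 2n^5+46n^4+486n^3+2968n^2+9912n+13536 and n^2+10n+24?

Apply the Euclidean algorithm:
  2n^5+46n^4+486n^3+2968n^2+9912n+13536 = (2n^3+26n^2+178n+564)(n^2+10n+24) + (0)
The last nonzero remainder n^2+10n+24 is already monic.

n^2+10n+24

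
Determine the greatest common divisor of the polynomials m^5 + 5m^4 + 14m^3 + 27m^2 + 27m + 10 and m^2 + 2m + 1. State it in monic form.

m^2 + 2m + 1

Repeated division with remainder:
  m^5 + 5m^4 + 14m^3 + 27m^2 + 27m + 10 = (m^3 + 3m^2 + 7m + 10)(m^2 + 2m + 1) + (0)
The last nonzero remainder m^2 + 2m + 1 is already monic.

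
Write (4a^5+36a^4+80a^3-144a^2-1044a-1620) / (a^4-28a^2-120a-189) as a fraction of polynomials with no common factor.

(4a^2+8a-60)/(a-7)

By polynomial division,
  4a^5+36a^4+80a^3-144a^2-1044a-1620 = (4a+36)(a^4-28a^2-120a-189) + (192a^3+1344a^2+4032a+5184)
  a^4-28a^2-120a-189 = ((1/192)a-7/192)(192a^3+1344a^2+4032a+5184) + (0)
Last nonzero remainder: 192a^3+1344a^2+4032a+5184. Dividing through by 192 gives the monic gcd a^3+7a^2+21a+27.
Cancel a^3+7a^2+21a+27 from numerator and denominator to get the reduced form.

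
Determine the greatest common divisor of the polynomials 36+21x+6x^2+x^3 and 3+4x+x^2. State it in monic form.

3+x

Repeated division with remainder:
  x^3+6x^2+21x+36 = (x+2)(x^2+4x+3) + (10x+30)
  x^2+4x+3 = ((1/10)x+1/10)(10x+30) + (0)
Last nonzero remainder: 10x+30. Dividing through by 10 gives the monic gcd x+3.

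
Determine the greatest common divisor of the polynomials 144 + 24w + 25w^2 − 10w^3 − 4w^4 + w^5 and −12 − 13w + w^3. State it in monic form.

Apply the Euclidean algorithm:
  w^5 − 4w^4 − 10w^3 + 25w^2 + 24w + 144 = (w^2 − 4w + 3)(w^3 − 13w − 12) + (−15w^2 + 15w + 180)
  w^3 − 13w − 12 = (−(1/15)w − 1/15)(−15w^2 + 15w + 180) + (0)
Last nonzero remainder: −15w^2 + 15w + 180. Dividing through by −15 gives the monic gcd w^2 − w − 12.

−12 − w + w^2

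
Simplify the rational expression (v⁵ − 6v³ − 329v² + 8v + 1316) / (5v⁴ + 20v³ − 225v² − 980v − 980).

(v³ + 5v² + 33v − 94)/(5v² + 45v + 70)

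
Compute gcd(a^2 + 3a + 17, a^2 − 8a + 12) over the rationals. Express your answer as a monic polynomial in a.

1

Euclidean algorithm in ℚ[a]:
  a^2 + 3a + 17 = (a^2 − 8a + 12) + (11a + 5)
  a^2 − 8a + 12 = ((1/11)a − 93/121)(11a + 5) + (1917/121)
  11a + 5 = ((1331/1917)a + 605/1917)(1917/121) + (0)
The last nonzero remainder is the constant 1917/121, so the polynomials are coprime and gcd = 1.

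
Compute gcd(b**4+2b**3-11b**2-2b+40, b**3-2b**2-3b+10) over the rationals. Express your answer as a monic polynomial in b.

b**3-2b**2-3b+10

By polynomial division,
  b**4+2b**3-11b**2-2b+40 = (b+4)(b**3-2b**2-3b+10) + (0)
The last nonzero remainder b**3-2b**2-3b+10 is already monic.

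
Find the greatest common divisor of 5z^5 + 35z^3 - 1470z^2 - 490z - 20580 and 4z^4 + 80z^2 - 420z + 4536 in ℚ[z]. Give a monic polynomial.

z^2 + 7z + 42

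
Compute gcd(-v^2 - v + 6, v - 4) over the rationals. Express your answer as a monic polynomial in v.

1

Repeated division with remainder:
  -v^2 - v + 6 = (-v - 5)(v - 4) + (-14)
  v - 4 = (-(1/14)v + 2/7)(-14) + (0)
The last nonzero remainder is the constant -14, so the polynomials are coprime and gcd = 1.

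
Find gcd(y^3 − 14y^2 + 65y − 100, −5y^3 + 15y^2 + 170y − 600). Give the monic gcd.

y^2 − 9y + 20

Euclidean algorithm in ℚ[y]:
  y^3 − 14y^2 + 65y − 100 = (−1/5)(−5y^3 + 15y^2 + 170y − 600) + (−11y^2 + 99y − 220)
  −5y^3 + 15y^2 + 170y − 600 = ((5/11)y + 30/11)(−11y^2 + 99y − 220) + (0)
Last nonzero remainder: −11y^2 + 99y − 220. Dividing through by −11 gives the monic gcd y^2 − 9y + 20.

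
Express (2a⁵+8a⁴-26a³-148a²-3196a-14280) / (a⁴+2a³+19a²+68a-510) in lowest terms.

Apply the Euclidean algorithm:
  2a⁵+8a⁴-26a³-148a²-3196a-14280 = (2a+4)(a⁴+2a³+19a²+68a-510) + (-72a³-360a²-2448a-12240)
  a⁴+2a³+19a²+68a-510 = (-(1/72)a+1/24)(-72a³-360a²-2448a-12240) + (0)
Last nonzero remainder: -72a³-360a²-2448a-12240. Dividing through by -72 gives the monic gcd a³+5a²+34a+170.
Cancel a³+5a²+34a+170 from numerator and denominator to get the reduced form.

(2a²-2a-84)/(a-3)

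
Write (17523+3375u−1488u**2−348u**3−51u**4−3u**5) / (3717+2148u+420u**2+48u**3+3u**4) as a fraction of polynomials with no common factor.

Repeated division with remainder:
  −3u**5−51u**4−348u**3−1488u**2+3375u+17523 = (−u−1)(3u**4+48u**3+420u**2+2148u+3717) + (120u**3+1080u**2+9240u+21240)
  3u**4+48u**3+420u**2+2148u+3717 = ((1/40)u+7/40)(120u**3+1080u**2+9240u+21240) + (0)
Last nonzero remainder: 120u**3+1080u**2+9240u+21240. Dividing through by 120 gives the monic gcd u**3+9u**2+77u+177.
Cancel u**3+9u**2+77u+177 from numerator and denominator to get the reduced form.

(33−8u−u**2)/(7+u)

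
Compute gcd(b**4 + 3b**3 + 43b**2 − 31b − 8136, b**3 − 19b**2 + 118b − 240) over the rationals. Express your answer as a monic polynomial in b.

b − 8

Euclidean algorithm in ℚ[b]:
  b**4 + 3b**3 + 43b**2 − 31b − 8136 = (b + 22)(b**3 − 19b**2 + 118b − 240) + (343b**2 − 2387b − 2856)
  b**3 − 19b**2 + 118b − 240 = ((1/343)b − 590/16807)(343b**2 − 2387b − 2856) + ((102120/2401)b − 816960/2401)
  343b**2 − 2387b − 2856 = ((823543/102120)b + 285719/34040)((102120/2401)b − 816960/2401) + (0)
Last nonzero remainder: (102120/2401)b − 816960/2401. Dividing through by 102120/2401 gives the monic gcd b − 8.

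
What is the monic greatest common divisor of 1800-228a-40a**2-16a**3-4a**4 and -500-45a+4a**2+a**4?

25+a+a**2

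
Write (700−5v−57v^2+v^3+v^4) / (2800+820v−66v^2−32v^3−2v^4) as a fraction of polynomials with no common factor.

By polynomial division,
  v^4+v^3−57v^2−5v+700 = (−1/2)(−2v^4−32v^3−66v^2+820v+2800) + (−15v^3−90v^2+405v+2100)
  −2v^4−32v^3−66v^2+820v+2800 = ((2/15)v+4/3)(−15v^3−90v^2+405v+2100) + (0)
Last nonzero remainder: −15v^3−90v^2+405v+2100. Dividing through by −15 gives the monic gcd v^3+6v^2−27v−140.
Cancel v^3+6v^2−27v−140 from numerator and denominator to get the reduced form.

(5−v)/(20+2v)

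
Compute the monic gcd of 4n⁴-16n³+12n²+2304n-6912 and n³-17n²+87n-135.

n-3

Apply the Euclidean algorithm:
  4n⁴-16n³+12n²+2304n-6912 = (4n+52)(n³-17n²+87n-135) + (548n²-1680n+108)
  n³-17n²+87n-135 = ((1/548)n-1909/75076)(548n²-1680n+108) + ((827424/18769)n-2482272/18769)
  548n²-1680n+108 = ((2571353/206856)n-18769/22984)((827424/18769)n-2482272/18769) + (0)
Last nonzero remainder: (827424/18769)n-2482272/18769. Dividing through by 827424/18769 gives the monic gcd n-3.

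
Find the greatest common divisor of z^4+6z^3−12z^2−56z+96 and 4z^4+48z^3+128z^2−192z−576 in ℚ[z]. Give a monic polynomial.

Repeated division with remainder:
  z^4+6z^3−12z^2−56z+96 = (1/4)(4z^4+48z^3+128z^2−192z−576) + (−6z^3−44z^2−8z+240)
  4z^4+48z^3+128z^2−192z−576 = (−(2/3)z−28/9)(−6z^3−44z^2−8z+240) + (−(128/9)z^2−(512/9)z+512/3)
  −6z^3−44z^2−8z+240 = ((27/64)z+45/32)(−(128/9)z^2−(512/9)z+512/3) + (0)
Last nonzero remainder: −(128/9)z^2−(512/9)z+512/3. Dividing through by −128/9 gives the monic gcd z^2+4z−12.

z^2+4z−12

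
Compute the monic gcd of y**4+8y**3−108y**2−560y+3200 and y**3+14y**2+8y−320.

y**2+6y−40

By polynomial division,
  y**4+8y**3−108y**2−560y+3200 = (y−6)(y**3+14y**2+8y−320) + (−32y**2−192y+1280)
  y**3+14y**2+8y−320 = (−(1/32)y−1/4)(−32y**2−192y+1280) + (0)
Last nonzero remainder: −32y**2−192y+1280. Dividing through by −32 gives the monic gcd y**2+6y−40.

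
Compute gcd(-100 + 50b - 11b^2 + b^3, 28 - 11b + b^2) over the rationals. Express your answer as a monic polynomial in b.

Euclidean algorithm in ℚ[b]:
  b^3 - 11b^2 + 50b - 100 = (b)(b^2 - 11b + 28) + (22b - 100)
  b^2 - 11b + 28 = ((1/22)b - 71/242)(22b - 100) + (-162/121)
  22b - 100 = (-(1331/81)b + 6050/81)(-162/121) + (0)
The last nonzero remainder is the constant -162/121, so the polynomials are coprime and gcd = 1.

1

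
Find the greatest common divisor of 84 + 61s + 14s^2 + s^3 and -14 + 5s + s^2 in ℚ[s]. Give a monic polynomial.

7 + s

Repeated division with remainder:
  s^3 + 14s^2 + 61s + 84 = (s + 9)(s^2 + 5s - 14) + (30s + 210)
  s^2 + 5s - 14 = ((1/30)s - 1/15)(30s + 210) + (0)
Last nonzero remainder: 30s + 210. Dividing through by 30 gives the monic gcd s + 7.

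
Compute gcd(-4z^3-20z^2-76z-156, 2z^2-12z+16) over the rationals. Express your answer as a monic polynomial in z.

Euclidean algorithm in ℚ[z]:
  -4z^3-20z^2-76z-156 = (-2z-22)(2z^2-12z+16) + (-308z+196)
  2z^2-12z+16 = (-(1/154)z+59/1694)(-308z+196) + (1110/121)
  -308z+196 = (-(18634/555)z+11858/555)(1110/121) + (0)
The last nonzero remainder is the constant 1110/121, so the polynomials are coprime and gcd = 1.

1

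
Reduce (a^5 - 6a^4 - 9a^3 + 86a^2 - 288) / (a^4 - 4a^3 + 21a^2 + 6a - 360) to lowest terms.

(a^3 - 5a^2 - 2a + 24)/(a^2 - 3a + 30)

Repeated division with remainder:
  a^5 - 6a^4 - 9a^3 + 86a^2 - 288 = (a - 2)(a^4 - 4a^3 + 21a^2 + 6a - 360) + (-38a^3 + 122a^2 + 372a - 1008)
  a^4 - 4a^3 + 21a^2 + 6a - 360 = (-(1/38)a + 15/722)(-38a^3 + 122a^2 + 372a - 1008) + ((10200/361)a^2 - (10200/361)a - 122400/361)
  -38a^3 + 122a^2 + 372a - 1008 = (-(6859/5100)a + 2527/850)((10200/361)a^2 - (10200/361)a - 122400/361) + (0)
Last nonzero remainder: (10200/361)a^2 - (10200/361)a - 122400/361. Dividing through by 10200/361 gives the monic gcd a^2 - a - 12.
Cancel a^2 - a - 12 from numerator and denominator to get the reduced form.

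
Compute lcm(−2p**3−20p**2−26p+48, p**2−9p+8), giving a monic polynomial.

p**4+2p**3−67p**2−128p+192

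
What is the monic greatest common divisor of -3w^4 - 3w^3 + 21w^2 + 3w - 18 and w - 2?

w - 2

Repeated division with remainder:
  -3w^4 - 3w^3 + 21w^2 + 3w - 18 = (-3w^3 - 9w^2 + 3w + 9)(w - 2) + (0)
The last nonzero remainder w - 2 is already monic.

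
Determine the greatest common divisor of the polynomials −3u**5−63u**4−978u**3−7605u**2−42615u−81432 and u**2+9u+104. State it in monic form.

Euclidean algorithm in ℚ[u]:
  −3u**5−63u**4−978u**3−7605u**2−42615u−81432 = (−3u**3−36u**2−342u−783)(u**2+9u+104) + (0)
The last nonzero remainder u**2+9u+104 is already monic.

u**2+9u+104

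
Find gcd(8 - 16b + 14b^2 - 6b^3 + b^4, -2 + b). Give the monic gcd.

-2 + b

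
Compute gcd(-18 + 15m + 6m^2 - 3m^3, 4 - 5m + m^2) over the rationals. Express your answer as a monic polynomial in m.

Repeated division with remainder:
  -3m^3 + 6m^2 + 15m - 18 = (-3m - 9)(m^2 - 5m + 4) + (-18m + 18)
  m^2 - 5m + 4 = (-(1/18)m + 2/9)(-18m + 18) + (0)
Last nonzero remainder: -18m + 18. Dividing through by -18 gives the monic gcd m - 1.

-1 + m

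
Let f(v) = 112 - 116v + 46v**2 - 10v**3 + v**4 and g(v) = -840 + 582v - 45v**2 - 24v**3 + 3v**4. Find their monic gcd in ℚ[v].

By polynomial division,
  v**4 - 10v**3 + 46v**2 - 116v + 112 = (1/3)(3v**4 - 24v**3 - 45v**2 + 582v - 840) + (-2v**3 + 61v**2 - 310v + 392)
  3v**4 - 24v**3 - 45v**2 + 582v - 840 = (-(3/2)v - 135/4)(-2v**3 + 61v**2 - 310v + 392) + ((6195/4)v**2 - (18585/2)v + 12390)
  -2v**3 + 61v**2 - 310v + 392 = (-(8/6195)v + 28/885)((6195/4)v**2 - (18585/2)v + 12390) + (0)
Last nonzero remainder: (6195/4)v**2 - (18585/2)v + 12390. Dividing through by 6195/4 gives the monic gcd v**2 - 6v + 8.

8 - 6v + v**2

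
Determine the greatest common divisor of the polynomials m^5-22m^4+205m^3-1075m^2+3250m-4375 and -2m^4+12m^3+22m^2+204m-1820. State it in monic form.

m^2-12m+35

Apply the Euclidean algorithm:
  m^5-22m^4+205m^3-1075m^2+3250m-4375 = (-(1/2)m+8)(-2m^4+12m^3+22m^2+204m-1820) + (120m^3-1149m^2+708m+10185)
  -2m^4+12m^3+22m^2+204m-1820 = (-(1/60)m-143/2400)(120m^3-1149m^2+708m+10185) + (-(27729/800)m^2+(83187/200)m-194103/160)
  120m^3-1149m^2+708m+10185 = (-(32000/9243)m-77600/9243)(-(27729/800)m^2+(83187/200)m-194103/160) + (0)
Last nonzero remainder: -(27729/800)m^2+(83187/200)m-194103/160. Dividing through by -27729/800 gives the monic gcd m^2-12m+35.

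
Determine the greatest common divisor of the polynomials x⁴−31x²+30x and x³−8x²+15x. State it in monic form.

Apply the Euclidean algorithm:
  x⁴−31x²+30x = (x+8)(x³−8x²+15x) + (18x²−90x)
  x³−8x²+15x = ((1/18)x−1/6)(18x²−90x) + (0)
Last nonzero remainder: 18x²−90x. Dividing through by 18 gives the monic gcd x²−5x.

x²−5x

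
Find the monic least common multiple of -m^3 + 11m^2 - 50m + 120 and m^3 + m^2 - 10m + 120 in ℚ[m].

Apply the Euclidean algorithm:
  -m^3 + 11m^2 - 50m + 120 = (-1)(m^3 + m^2 - 10m + 120) + (12m^2 - 60m + 240)
  m^3 + m^2 - 10m + 120 = ((1/12)m + 1/2)(12m^2 - 60m + 240) + (0)
Last nonzero remainder: 12m^2 - 60m + 240. Dividing through by 12 gives the monic gcd m^2 - 5m + 20.
Then lcm(f, g) = f·g / gcd(f, g); expanding and making the result monic gives the answer.

m^4 - 5m^3 - 16m^2 + 180m - 720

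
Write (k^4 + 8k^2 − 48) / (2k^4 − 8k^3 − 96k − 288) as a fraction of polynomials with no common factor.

(k − 2)/(2k − 12)

Repeated division with remainder:
  k^4 + 8k^2 − 48 = (1/2)(2k^4 − 8k^3 − 96k − 288) + (4k^3 + 8k^2 + 48k + 96)
  2k^4 − 8k^3 − 96k − 288 = ((1/2)k − 3)(4k^3 + 8k^2 + 48k + 96) + (0)
Last nonzero remainder: 4k^3 + 8k^2 + 48k + 96. Dividing through by 4 gives the monic gcd k^3 + 2k^2 + 12k + 24.
Cancel k^3 + 2k^2 + 12k + 24 from numerator and denominator to get the reduced form.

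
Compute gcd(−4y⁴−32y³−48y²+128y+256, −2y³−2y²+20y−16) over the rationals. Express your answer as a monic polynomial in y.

y²+2y−8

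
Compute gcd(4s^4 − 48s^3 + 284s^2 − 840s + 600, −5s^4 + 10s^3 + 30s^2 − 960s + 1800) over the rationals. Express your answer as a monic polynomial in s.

Apply the Euclidean algorithm:
  4s^4 − 48s^3 + 284s^2 − 840s + 600 = (−4/5)(−5s^4 + 10s^3 + 30s^2 − 960s + 1800) + (−40s^3 + 308s^2 − 1608s + 2040)
  −5s^4 + 10s^3 + 30s^2 − 960s + 1800 = ((1/8)s + 57/80)(−40s^3 + 308s^2 − 1608s + 2040) + ((231/20)s^2 − (693/10)s + 693/2)
  −40s^3 + 308s^2 − 1608s + 2040 = (−(800/231)s + 1360/231)((231/20)s^2 − (693/10)s + 693/2) + (0)
Last nonzero remainder: (231/20)s^2 − (693/10)s + 693/2. Dividing through by 231/20 gives the monic gcd s^2 − 6s + 30.

s^2 − 6s + 30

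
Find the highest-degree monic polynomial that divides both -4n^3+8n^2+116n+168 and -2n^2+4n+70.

Apply the Euclidean algorithm:
  -4n^3+8n^2+116n+168 = (2n)(-2n^2+4n+70) + (-24n+168)
  -2n^2+4n+70 = ((1/12)n+5/12)(-24n+168) + (0)
Last nonzero remainder: -24n+168. Dividing through by -24 gives the monic gcd n-7.

n-7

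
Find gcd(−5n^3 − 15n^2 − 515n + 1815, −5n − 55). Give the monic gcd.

1

By polynomial division,
  −5n^3 − 15n^2 − 515n + 1815 = (n^2 − 8n + 191)(−5n − 55) + (12320)
  −5n − 55 = (−(1/2464)n − 1/224)(12320) + (0)
The last nonzero remainder is the constant 12320, so the polynomials are coprime and gcd = 1.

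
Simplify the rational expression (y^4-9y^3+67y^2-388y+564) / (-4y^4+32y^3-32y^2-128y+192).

Euclidean algorithm in ℚ[y]:
  y^4-9y^3+67y^2-388y+564 = (-1/4)(-4y^4+32y^3-32y^2-128y+192) + (-y^3+59y^2-420y+612)
  -4y^4+32y^3-32y^2-128y+192 = (4y+204)(-y^3+59y^2-420y+612) + (-10388y^2+83104y-124656)
  -y^3+59y^2-420y+612 = ((1/10388)y-51/10388)(-10388y^2+83104y-124656) + (0)
Last nonzero remainder: -10388y^2+83104y-124656. Dividing through by -10388 gives the monic gcd y^2-8y+12.
Cancel y^2-8y+12 from numerator and denominator to get the reduced form.

(-y^2+y-47)/(4y^2-16)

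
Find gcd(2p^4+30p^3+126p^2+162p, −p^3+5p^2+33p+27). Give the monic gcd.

p+3

Euclidean algorithm in ℚ[p]:
  2p^4+30p^3+126p^2+162p = (−2p−40)(−p^3+5p^2+33p+27) + (392p^2+1536p+1080)
  −p^3+5p^2+33p+27 = (−(1/392)p+437/19208)(392p^2+1536p+1080) + ((1944/2401)p+5832/2401)
  392p^2+1536p+1080 = ((117649/243)p+12005/27)((1944/2401)p+5832/2401) + (0)
Last nonzero remainder: (1944/2401)p+5832/2401. Dividing through by 1944/2401 gives the monic gcd p+3.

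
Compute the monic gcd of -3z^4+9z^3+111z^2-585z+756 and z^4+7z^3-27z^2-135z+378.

z^3+z^2-33z+63

Repeated division with remainder:
  -3z^4+9z^3+111z^2-585z+756 = (-3)(z^4+7z^3-27z^2-135z+378) + (30z^3+30z^2-990z+1890)
  z^4+7z^3-27z^2-135z+378 = ((1/30)z+1/5)(30z^3+30z^2-990z+1890) + (0)
Last nonzero remainder: 30z^3+30z^2-990z+1890. Dividing through by 30 gives the monic gcd z^3+z^2-33z+63.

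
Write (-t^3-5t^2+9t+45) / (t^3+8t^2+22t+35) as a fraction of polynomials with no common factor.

(-t^2+9)/(t^2+3t+7)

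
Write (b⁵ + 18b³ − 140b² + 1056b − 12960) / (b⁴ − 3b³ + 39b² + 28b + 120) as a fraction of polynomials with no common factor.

(b³ + 4b² − 6b − 324)/(b² + b + 3)

Euclidean algorithm in ℚ[b]:
  b⁵ + 18b³ − 140b² + 1056b − 12960 = (b + 3)(b⁴ − 3b³ + 39b² + 28b + 120) + (−12b³ − 285b² + 852b − 13320)
  b⁴ − 3b³ + 39b² + 28b + 120 = (−(1/12)b + 107/48)(−12b³ − 285b² + 852b − 13320) + ((11925/16)b² − (11925/4)b + 59625/2)
  −12b³ − 285b² + 852b − 13320 = (−(64/3975)b − 592/1325)((11925/16)b² − (11925/4)b + 59625/2) + (0)
Last nonzero remainder: (11925/16)b² − (11925/4)b + 59625/2. Dividing through by 11925/16 gives the monic gcd b² − 4b + 40.
Cancel b² − 4b + 40 from numerator and denominator to get the reduced form.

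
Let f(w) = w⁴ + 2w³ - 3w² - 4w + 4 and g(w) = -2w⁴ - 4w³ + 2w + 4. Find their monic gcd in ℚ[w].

w² + w - 2

Apply the Euclidean algorithm:
  w⁴ + 2w³ - 3w² - 4w + 4 = (-1/2)(-2w⁴ - 4w³ + 2w + 4) + (-3w² - 3w + 6)
  -2w⁴ - 4w³ + 2w + 4 = ((2/3)w² + (2/3)w + 2/3)(-3w² - 3w + 6) + (0)
Last nonzero remainder: -3w² - 3w + 6. Dividing through by -3 gives the monic gcd w² + w - 2.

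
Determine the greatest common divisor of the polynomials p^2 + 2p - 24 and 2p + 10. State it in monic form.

By polynomial division,
  p^2 + 2p - 24 = ((1/2)p - 3/2)(2p + 10) + (-9)
  2p + 10 = (-(2/9)p - 10/9)(-9) + (0)
The last nonzero remainder is the constant -9, so the polynomials are coprime and gcd = 1.

1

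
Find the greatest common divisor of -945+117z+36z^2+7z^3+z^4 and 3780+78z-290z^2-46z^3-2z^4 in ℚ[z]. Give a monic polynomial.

-21+4z+z^2

Apply the Euclidean algorithm:
  z^4+7z^3+36z^2+117z-945 = (-1/2)(-2z^4-46z^3-290z^2+78z+3780) + (-16z^3-109z^2+156z+945)
  -2z^4-46z^3-290z^2+78z+3780 = ((1/8)z+259/128)(-16z^3-109z^2+156z+945) + (-(11385/128)z^2-(11385/32)z+239085/128)
  -16z^3-109z^2+156z+945 = ((2048/11385)z+128/253)(-(11385/128)z^2-(11385/32)z+239085/128) + (0)
Last nonzero remainder: -(11385/128)z^2-(11385/32)z+239085/128. Dividing through by -11385/128 gives the monic gcd z^2+4z-21.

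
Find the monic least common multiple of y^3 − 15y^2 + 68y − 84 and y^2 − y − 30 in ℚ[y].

Euclidean algorithm in ℚ[y]:
  y^3 − 15y^2 + 68y − 84 = (y − 14)(y^2 − y − 30) + (84y − 504)
  y^2 − y − 30 = ((1/84)y + 5/84)(84y − 504) + (0)
Last nonzero remainder: 84y − 504. Dividing through by 84 gives the monic gcd y − 6.
Then lcm(f, g) = f·g / gcd(f, g); expanding and making the result monic gives the answer.

y^4 − 10y^3 − 7y^2 + 256y − 420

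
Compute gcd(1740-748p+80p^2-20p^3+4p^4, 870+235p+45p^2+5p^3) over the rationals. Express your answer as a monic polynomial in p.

29+3p+p^2

Apply the Euclidean algorithm:
  4p^4-20p^3+80p^2-748p+1740 = ((4/5)p-56/5)(5p^3+45p^2+235p+870) + (396p^2+1188p+11484)
  5p^3+45p^2+235p+870 = ((5/396)p+5/66)(396p^2+1188p+11484) + (0)
Last nonzero remainder: 396p^2+1188p+11484. Dividing through by 396 gives the monic gcd p^2+3p+29.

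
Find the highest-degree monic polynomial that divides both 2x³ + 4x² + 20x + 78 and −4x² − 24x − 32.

1

Apply the Euclidean algorithm:
  2x³ + 4x² + 20x + 78 = (−(1/2)x + 2)(−4x² − 24x − 32) + (52x + 142)
  −4x² − 24x − 32 = (−(1/13)x − 85/338)(52x + 142) + (627/169)
  52x + 142 = ((8788/627)x + 23998/627)(627/169) + (0)
The last nonzero remainder is the constant 627/169, so the polynomials are coprime and gcd = 1.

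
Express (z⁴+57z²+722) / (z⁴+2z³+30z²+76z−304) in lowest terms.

(z²+19)/(z²+2z−8)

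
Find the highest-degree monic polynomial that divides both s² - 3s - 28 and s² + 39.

1

Euclidean algorithm in ℚ[s]:
  s² - 3s - 28 = (s² + 39) + (-3s - 67)
  s² + 39 = (-(1/3)s + 67/9)(-3s - 67) + (4840/9)
  -3s - 67 = (-(27/4840)s - 603/4840)(4840/9) + (0)
The last nonzero remainder is the constant 4840/9, so the polynomials are coprime and gcd = 1.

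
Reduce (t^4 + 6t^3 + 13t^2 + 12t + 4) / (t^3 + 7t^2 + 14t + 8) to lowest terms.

Repeated division with remainder:
  t^4 + 6t^3 + 13t^2 + 12t + 4 = (t - 1)(t^3 + 7t^2 + 14t + 8) + (6t^2 + 18t + 12)
  t^3 + 7t^2 + 14t + 8 = ((1/6)t + 2/3)(6t^2 + 18t + 12) + (0)
Last nonzero remainder: 6t^2 + 18t + 12. Dividing through by 6 gives the monic gcd t^2 + 3t + 2.
Cancel t^2 + 3t + 2 from numerator and denominator to get the reduced form.

(t^2 + 3t + 2)/(t + 4)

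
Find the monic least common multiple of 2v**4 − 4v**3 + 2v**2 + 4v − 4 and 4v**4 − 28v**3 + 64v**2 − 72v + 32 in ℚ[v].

v**5 − 6v**4 + 9v**3 − 2v**2 − 10v + 8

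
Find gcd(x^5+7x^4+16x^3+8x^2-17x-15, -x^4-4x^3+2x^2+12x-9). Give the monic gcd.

x^2+2x-3

By polynomial division,
  x^5+7x^4+16x^3+8x^2-17x-15 = (-x-3)(-x^4-4x^3+2x^2+12x-9) + (6x^3+26x^2+10x-42)
  -x^4-4x^3+2x^2+12x-9 = (-(1/6)x+1/18)(6x^3+26x^2+10x-42) + ((20/9)x^2+(40/9)x-20/3)
  6x^3+26x^2+10x-42 = ((27/10)x+63/10)((20/9)x^2+(40/9)x-20/3) + (0)
Last nonzero remainder: (20/9)x^2+(40/9)x-20/3. Dividing through by 20/9 gives the monic gcd x^2+2x-3.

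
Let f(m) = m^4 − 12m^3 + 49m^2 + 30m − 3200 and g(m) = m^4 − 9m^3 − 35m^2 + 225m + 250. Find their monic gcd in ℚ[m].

Apply the Euclidean algorithm:
  m^4 − 12m^3 + 49m^2 + 30m − 3200 = (m^4 − 9m^3 − 35m^2 + 225m + 250) + (−3m^3 + 84m^2 − 195m − 3450)
  m^4 − 9m^3 − 35m^2 + 225m + 250 = (−(1/3)m − 19/3)(−3m^3 + 84m^2 − 195m − 3450) + (432m^2 − 2160m − 21600)
  −3m^3 + 84m^2 − 195m − 3450 = (−(1/144)m + 23/144)(432m^2 − 2160m − 21600) + (0)
Last nonzero remainder: 432m^2 − 2160m − 21600. Dividing through by 432 gives the monic gcd m^2 − 5m − 50.

m^2 − 5m − 50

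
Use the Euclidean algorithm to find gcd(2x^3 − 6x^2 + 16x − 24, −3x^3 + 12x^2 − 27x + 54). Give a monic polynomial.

x^2 − x + 6

Euclidean algorithm in ℚ[x]:
  2x^3 − 6x^2 + 16x − 24 = (−2/3)(−3x^3 + 12x^2 − 27x + 54) + (2x^2 − 2x + 12)
  −3x^3 + 12x^2 − 27x + 54 = (−(3/2)x + 9/2)(2x^2 − 2x + 12) + (0)
Last nonzero remainder: 2x^2 − 2x + 12. Dividing through by 2 gives the monic gcd x^2 − x + 6.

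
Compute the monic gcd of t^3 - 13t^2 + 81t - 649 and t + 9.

Apply the Euclidean algorithm:
  t^3 - 13t^2 + 81t - 649 = (t^2 - 22t + 279)(t + 9) + (-3160)
  t + 9 = (-(1/3160)t - 9/3160)(-3160) + (0)
The last nonzero remainder is the constant -3160, so the polynomials are coprime and gcd = 1.

1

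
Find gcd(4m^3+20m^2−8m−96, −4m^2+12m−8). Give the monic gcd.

m−2

By polynomial division,
  4m^3+20m^2−8m−96 = (−m−8)(−4m^2+12m−8) + (80m−160)
  −4m^2+12m−8 = (−(1/20)m+1/20)(80m−160) + (0)
Last nonzero remainder: 80m−160. Dividing through by 80 gives the monic gcd m−2.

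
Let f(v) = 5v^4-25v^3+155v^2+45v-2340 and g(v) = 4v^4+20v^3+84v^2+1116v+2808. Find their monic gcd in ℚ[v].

v^3-v^2+27v+117

By polynomial division,
  5v^4-25v^3+155v^2+45v-2340 = (5/4)(4v^4+20v^3+84v^2+1116v+2808) + (-50v^3+50v^2-1350v-5850)
  4v^4+20v^3+84v^2+1116v+2808 = (-(2/25)v-12/25)(-50v^3+50v^2-1350v-5850) + (0)
Last nonzero remainder: -50v^3+50v^2-1350v-5850. Dividing through by -50 gives the monic gcd v^3-v^2+27v+117.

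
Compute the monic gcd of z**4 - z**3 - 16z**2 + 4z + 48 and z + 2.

By polynomial division,
  z**4 - z**3 - 16z**2 + 4z + 48 = (z**3 - 3z**2 - 10z + 24)(z + 2) + (0)
The last nonzero remainder z + 2 is already monic.

z + 2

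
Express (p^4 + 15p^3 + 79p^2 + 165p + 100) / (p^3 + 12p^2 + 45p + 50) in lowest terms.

(p^2 + 5p + 4)/(p + 2)

Repeated division with remainder:
  p^4 + 15p^3 + 79p^2 + 165p + 100 = (p + 3)(p^3 + 12p^2 + 45p + 50) + (-2p^2 - 20p - 50)
  p^3 + 12p^2 + 45p + 50 = (-(1/2)p - 1)(-2p^2 - 20p - 50) + (0)
Last nonzero remainder: -2p^2 - 20p - 50. Dividing through by -2 gives the monic gcd p^2 + 10p + 25.
Cancel p^2 + 10p + 25 from numerator and denominator to get the reduced form.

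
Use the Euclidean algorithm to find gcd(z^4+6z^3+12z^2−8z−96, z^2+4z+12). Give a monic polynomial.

z^2+4z+12

By polynomial division,
  z^4+6z^3+12z^2−8z−96 = (z^2+2z−8)(z^2+4z+12) + (0)
The last nonzero remainder z^2+4z+12 is already monic.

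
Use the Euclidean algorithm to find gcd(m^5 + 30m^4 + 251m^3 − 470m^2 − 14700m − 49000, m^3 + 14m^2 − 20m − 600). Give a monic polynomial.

By polynomial division,
  m^5 + 30m^4 + 251m^3 − 470m^2 − 14700m − 49000 = (m^2 + 16m + 47)(m^3 + 14m^2 − 20m − 600) + (−208m^2 − 4160m − 20800)
  m^3 + 14m^2 − 20m − 600 = (−(1/208)m + 3/104)(−208m^2 − 4160m − 20800) + (0)
Last nonzero remainder: −208m^2 − 4160m − 20800. Dividing through by −208 gives the monic gcd m^2 + 20m + 100.

m^2 + 20m + 100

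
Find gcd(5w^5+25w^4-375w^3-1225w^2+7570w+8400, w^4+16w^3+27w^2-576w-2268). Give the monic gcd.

w^2+w-42

By polynomial division,
  5w^5+25w^4-375w^3-1225w^2+7570w+8400 = (5w-55)(w^4+16w^3+27w^2-576w-2268) + (370w^3+3140w^2-12770w-116340)
  w^4+16w^3+27w^2-576w-2268 = ((1/370)w+139/6845)(370w^3+3140w^2-12770w-116340) + (-(3080/1369)w^2-(3080/1369)w+129360/1369)
  370w^3+3140w^2-12770w-116340 = (-(50653/308)w-379213/308)(-(3080/1369)w^2-(3080/1369)w+129360/1369) + (0)
Last nonzero remainder: -(3080/1369)w^2-(3080/1369)w+129360/1369. Dividing through by -3080/1369 gives the monic gcd w^2+w-42.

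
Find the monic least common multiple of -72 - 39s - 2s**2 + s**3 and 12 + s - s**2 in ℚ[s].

By polynomial division,
  s**3 - 2s**2 - 39s - 72 = (-s + 1)(-s**2 + s + 12) + (-28s - 84)
  -s**2 + s + 12 = ((1/28)s - 1/7)(-28s - 84) + (0)
Last nonzero remainder: -28s - 84. Dividing through by -28 gives the monic gcd s + 3.
Then lcm(f, g) = f·g / gcd(f, g); expanding and making the result monic gives the answer.

288 + 84s - 31s**2 - 6s**3 + s**4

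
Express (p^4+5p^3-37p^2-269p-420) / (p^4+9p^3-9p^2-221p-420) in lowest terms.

Repeated division with remainder:
  p^4+5p^3-37p^2-269p-420 = (p^4+9p^3-9p^2-221p-420) + (-4p^3-28p^2-48p)
  p^4+9p^3-9p^2-221p-420 = (-(1/4)p-1/2)(-4p^3-28p^2-48p) + (-35p^2-245p-420)
  -4p^3-28p^2-48p = ((4/35)p)(-35p^2-245p-420) + (0)
Last nonzero remainder: -35p^2-245p-420. Dividing through by -35 gives the monic gcd p^2+7p+12.
Cancel p^2+7p+12 from numerator and denominator to get the reduced form.

(p^2-2p-35)/(p^2+2p-35)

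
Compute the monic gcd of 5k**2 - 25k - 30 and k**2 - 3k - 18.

k - 6

Euclidean algorithm in ℚ[k]:
  5k**2 - 25k - 30 = (5)(k**2 - 3k - 18) + (-10k + 60)
  k**2 - 3k - 18 = (-(1/10)k - 3/10)(-10k + 60) + (0)
Last nonzero remainder: -10k + 60. Dividing through by -10 gives the monic gcd k - 6.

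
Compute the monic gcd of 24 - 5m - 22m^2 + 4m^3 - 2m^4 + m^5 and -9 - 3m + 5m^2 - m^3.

-3 - 2m + m^2

By polynomial division,
  m^5 - 2m^4 + 4m^3 - 22m^2 - 5m + 24 = (-m^2 - 3m - 16)(-m^3 + 5m^2 - 3m - 9) + (40m^2 - 80m - 120)
  -m^3 + 5m^2 - 3m - 9 = (-(1/40)m + 3/40)(40m^2 - 80m - 120) + (0)
Last nonzero remainder: 40m^2 - 80m - 120. Dividing through by 40 gives the monic gcd m^2 - 2m - 3.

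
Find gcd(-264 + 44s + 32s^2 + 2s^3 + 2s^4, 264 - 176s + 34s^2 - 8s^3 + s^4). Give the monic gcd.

By polynomial division,
  2s^4 + 2s^3 + 32s^2 + 44s - 264 = (2)(s^4 - 8s^3 + 34s^2 - 176s + 264) + (18s^3 - 36s^2 + 396s - 792)
  s^4 - 8s^3 + 34s^2 - 176s + 264 = ((1/18)s - 1/3)(18s^3 - 36s^2 + 396s - 792) + (0)
Last nonzero remainder: 18s^3 - 36s^2 + 396s - 792. Dividing through by 18 gives the monic gcd s^3 - 2s^2 + 22s - 44.

-44 + 22s - 2s^2 + s^3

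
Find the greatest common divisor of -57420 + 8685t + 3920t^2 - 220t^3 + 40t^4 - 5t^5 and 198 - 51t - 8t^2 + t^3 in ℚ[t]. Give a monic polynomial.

33 - 14t + t^2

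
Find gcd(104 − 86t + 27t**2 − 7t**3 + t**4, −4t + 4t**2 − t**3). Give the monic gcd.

−2 + t

Apply the Euclidean algorithm:
  t**4 − 7t**3 + 27t**2 − 86t + 104 = (−t + 3)(−t**3 + 4t**2 − 4t) + (11t**2 − 74t + 104)
  −t**3 + 4t**2 − 4t = (−(1/11)t − 30/121)(11t**2 − 74t + 104) + (−(1560/121)t + 3120/121)
  11t**2 − 74t + 104 = (−(1331/1560)t + 121/30)(−(1560/121)t + 3120/121) + (0)
Last nonzero remainder: −(1560/121)t + 3120/121. Dividing through by −1560/121 gives the monic gcd t − 2.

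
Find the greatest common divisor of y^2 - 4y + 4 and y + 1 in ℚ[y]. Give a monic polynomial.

Euclidean algorithm in ℚ[y]:
  y^2 - 4y + 4 = (y - 5)(y + 1) + (9)
  y + 1 = ((1/9)y + 1/9)(9) + (0)
The last nonzero remainder is the constant 9, so the polynomials are coprime and gcd = 1.

1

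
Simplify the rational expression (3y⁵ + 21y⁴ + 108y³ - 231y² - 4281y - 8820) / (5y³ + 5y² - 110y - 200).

Repeated division with remainder:
  3y⁵ + 21y⁴ + 108y³ - 231y² - 4281y - 8820 = ((3/5)y² + (18/5)y + 156/5)(5y³ + 5y² - 110y - 200) + (129y² - 129y - 2580)
  5y³ + 5y² - 110y - 200 = ((5/129)y + 10/129)(129y² - 129y - 2580) + (0)
Last nonzero remainder: 129y² - 129y - 2580. Dividing through by 129 gives the monic gcd y² - y - 20.
Cancel y² - y - 20 from numerator and denominator to get the reduced form.

(3y³ + 24y² + 192y + 441)/(5y + 10)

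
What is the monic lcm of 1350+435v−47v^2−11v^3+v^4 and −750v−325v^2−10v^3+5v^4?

By polynomial division,
  v^4−11v^3−47v^2+435v+1350 = (1/5)(5v^4−10v^3−325v^2−750v) + (−9v^3+18v^2+585v+1350)
  5v^4−10v^3−325v^2−750v = (−(5/9)v)(−9v^3+18v^2+585v+1350) + (0)
Last nonzero remainder: −9v^3+18v^2+585v+1350. Dividing through by −9 gives the monic gcd v^3−2v^2−65v−150.
Then lcm(f, g) = f·g / gcd(f, g); expanding and making the result monic gives the answer.

1350v+435v^2−47v^3−11v^4+v^5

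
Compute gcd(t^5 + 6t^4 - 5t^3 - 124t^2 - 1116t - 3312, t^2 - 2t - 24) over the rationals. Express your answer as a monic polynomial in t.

t^2 - 2t - 24

Euclidean algorithm in ℚ[t]:
  t^5 + 6t^4 - 5t^3 - 124t^2 - 1116t - 3312 = (t^3 + 8t^2 + 35t + 138)(t^2 - 2t - 24) + (0)
The last nonzero remainder t^2 - 2t - 24 is already monic.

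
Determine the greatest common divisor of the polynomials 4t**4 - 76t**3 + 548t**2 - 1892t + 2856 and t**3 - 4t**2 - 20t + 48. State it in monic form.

Repeated division with remainder:
  4t**4 - 76t**3 + 548t**2 - 1892t + 2856 = (4t - 60)(t**3 - 4t**2 - 20t + 48) + (388t**2 - 3284t + 5736)
  t**3 - 4t**2 - 20t + 48 = ((1/388)t + 433/37636)(388t**2 - 3284t + 5736) + ((28215/9409)t - 169290/9409)
  388t**2 - 3284t + 5736 = ((3650692/28215)t - 8995004/28215)((28215/9409)t - 169290/9409) + (0)
Last nonzero remainder: (28215/9409)t - 169290/9409. Dividing through by 28215/9409 gives the monic gcd t - 6.

t - 6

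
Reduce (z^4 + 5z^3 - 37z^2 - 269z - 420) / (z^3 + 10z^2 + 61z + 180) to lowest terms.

(z^3 - 37z - 84)/(z^2 + 5z + 36)

Euclidean algorithm in ℚ[z]:
  z^4 + 5z^3 - 37z^2 - 269z - 420 = (z - 5)(z^3 + 10z^2 + 61z + 180) + (-48z^2 - 144z + 480)
  z^3 + 10z^2 + 61z + 180 = (-(1/48)z - 7/48)(-48z^2 - 144z + 480) + (50z + 250)
  -48z^2 - 144z + 480 = (-(24/25)z + 48/25)(50z + 250) + (0)
Last nonzero remainder: 50z + 250. Dividing through by 50 gives the monic gcd z + 5.
Cancel z + 5 from numerator and denominator to get the reduced form.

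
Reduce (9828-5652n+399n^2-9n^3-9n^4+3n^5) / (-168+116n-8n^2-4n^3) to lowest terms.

By polynomial division,
  3n^5-9n^4-9n^3+399n^2-5652n+9828 = (-(3/4)n^2+(15/4)n-27)(-4n^3-8n^2+116n-168) + (-378n^2-1890n+5292)
  -4n^3-8n^2+116n-168 = ((2/189)n-2/63)(-378n^2-1890n+5292) + (0)
Last nonzero remainder: -378n^2-1890n+5292. Dividing through by -378 gives the monic gcd n^2+5n-14.
Cancel n^2+5n-14 from numerator and denominator to get the reduced form.

(702-153n+24n^2-3n^3)/(-12+4n)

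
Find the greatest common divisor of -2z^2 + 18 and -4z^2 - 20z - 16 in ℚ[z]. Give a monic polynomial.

Euclidean algorithm in ℚ[z]:
  -2z^2 + 18 = (1/2)(-4z^2 - 20z - 16) + (10z + 26)
  -4z^2 - 20z - 16 = (-(2/5)z - 24/25)(10z + 26) + (224/25)
  10z + 26 = ((125/112)z + 325/112)(224/25) + (0)
The last nonzero remainder is the constant 224/25, so the polynomials are coprime and gcd = 1.

1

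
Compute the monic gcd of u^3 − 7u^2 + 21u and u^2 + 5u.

Repeated division with remainder:
  u^3 − 7u^2 + 21u = (u − 12)(u^2 + 5u) + (81u)
  u^2 + 5u = ((1/81)u + 5/81)(81u) + (0)
Last nonzero remainder: 81u. Dividing through by 81 gives the monic gcd u.

u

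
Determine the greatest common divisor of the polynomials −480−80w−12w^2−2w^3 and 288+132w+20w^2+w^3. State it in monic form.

Euclidean algorithm in ℚ[w]:
  −2w^3−12w^2−80w−480 = (−2)(w^3+20w^2+132w+288) + (28w^2+184w+96)
  w^3+20w^2+132w+288 = ((1/28)w+47/98)(28w^2+184w+96) + ((1976/49)w+11856/49)
  28w^2+184w+96 = ((343/494)w+98/247)((1976/49)w+11856/49) + (0)
Last nonzero remainder: (1976/49)w+11856/49. Dividing through by 1976/49 gives the monic gcd w+6.

6+w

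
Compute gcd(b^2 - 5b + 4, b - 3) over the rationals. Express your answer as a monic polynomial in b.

Euclidean algorithm in ℚ[b]:
  b^2 - 5b + 4 = (b - 2)(b - 3) + (-2)
  b - 3 = (-(1/2)b + 3/2)(-2) + (0)
The last nonzero remainder is the constant -2, so the polynomials are coprime and gcd = 1.

1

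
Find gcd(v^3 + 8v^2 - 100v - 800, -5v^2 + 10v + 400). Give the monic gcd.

v^2 - 2v - 80

Apply the Euclidean algorithm:
  v^3 + 8v^2 - 100v - 800 = (-(1/5)v - 2)(-5v^2 + 10v + 400) + (0)
Last nonzero remainder: -5v^2 + 10v + 400. Dividing through by -5 gives the monic gcd v^2 - 2v - 80.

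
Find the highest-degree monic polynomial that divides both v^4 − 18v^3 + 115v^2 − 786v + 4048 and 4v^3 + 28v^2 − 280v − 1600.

By polynomial division,
  v^4 − 18v^3 + 115v^2 − 786v + 4048 = ((1/4)v − 25/4)(4v^3 + 28v^2 − 280v − 1600) + (360v^2 − 2136v − 5952)
  4v^3 + 28v^2 − 280v − 1600 = ((1/90)v + 97/675)(360v^2 − 2136v − 5952) + ((20944/225)v − 167552/225)
  360v^2 − 2136v − 5952 = ((10125/2618)v + 20925/2618)((20944/225)v − 167552/225) + (0)
Last nonzero remainder: (20944/225)v − 167552/225. Dividing through by 20944/225 gives the monic gcd v − 8.

v − 8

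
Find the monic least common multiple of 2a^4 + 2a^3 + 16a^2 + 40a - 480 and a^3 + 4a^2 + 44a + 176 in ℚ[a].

Apply the Euclidean algorithm:
  2a^4 + 2a^3 + 16a^2 + 40a - 480 = (2a - 6)(a^3 + 4a^2 + 44a + 176) + (-48a^2 - 48a + 576)
  a^3 + 4a^2 + 44a + 176 = (-(1/48)a - 1/16)(-48a^2 - 48a + 576) + (53a + 212)
  -48a^2 - 48a + 576 = (-(48/53)a + 144/53)(53a + 212) + (0)
Last nonzero remainder: 53a + 212. Dividing through by 53 gives the monic gcd a + 4.
Then lcm(f, g) = f·g / gcd(f, g); expanding and making the result monic gives the answer.

a^6 + a^5 + 52a^4 + 64a^3 + 112a^2 + 880a - 10560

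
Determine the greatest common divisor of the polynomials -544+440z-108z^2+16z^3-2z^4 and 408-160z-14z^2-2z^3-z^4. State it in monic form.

-68+38z-4z^2+z^3

Apply the Euclidean algorithm:
  -2z^4+16z^3-108z^2+440z-544 = (2)(-z^4-2z^3-14z^2-160z+408) + (20z^3-80z^2+760z-1360)
  -z^4-2z^3-14z^2-160z+408 = (-(1/20)z-3/10)(20z^3-80z^2+760z-1360) + (0)
Last nonzero remainder: 20z^3-80z^2+760z-1360. Dividing through by 20 gives the monic gcd z^3-4z^2+38z-68.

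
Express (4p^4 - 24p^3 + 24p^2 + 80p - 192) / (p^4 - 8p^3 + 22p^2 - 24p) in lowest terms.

(4p + 8)/(p)

Apply the Euclidean algorithm:
  4p^4 - 24p^3 + 24p^2 + 80p - 192 = (4)(p^4 - 8p^3 + 22p^2 - 24p) + (8p^3 - 64p^2 + 176p - 192)
  p^4 - 8p^3 + 22p^2 - 24p = ((1/8)p)(8p^3 - 64p^2 + 176p - 192) + (0)
Last nonzero remainder: 8p^3 - 64p^2 + 176p - 192. Dividing through by 8 gives the monic gcd p^3 - 8p^2 + 22p - 24.
Cancel p^3 - 8p^2 + 22p - 24 from numerator and denominator to get the reduced form.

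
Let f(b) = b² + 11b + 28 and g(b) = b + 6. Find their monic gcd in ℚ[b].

1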